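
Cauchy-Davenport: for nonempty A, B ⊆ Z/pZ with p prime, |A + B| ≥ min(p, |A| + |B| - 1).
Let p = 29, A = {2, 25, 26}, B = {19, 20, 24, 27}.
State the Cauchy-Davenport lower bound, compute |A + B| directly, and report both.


Cauchy-Davenport: |A + B| ≥ min(p, |A| + |B| - 1) for A, B nonempty in Z/pZ.
|A| = 3, |B| = 4, p = 29.
CD lower bound = min(29, 3 + 4 - 1) = min(29, 6) = 6.
Compute A + B mod 29 directly:
a = 2: 2+19=21, 2+20=22, 2+24=26, 2+27=0
a = 25: 25+19=15, 25+20=16, 25+24=20, 25+27=23
a = 26: 26+19=16, 26+20=17, 26+24=21, 26+27=24
A + B = {0, 15, 16, 17, 20, 21, 22, 23, 24, 26}, so |A + B| = 10.
Verify: 10 ≥ 6? Yes ✓.

CD lower bound = 6, actual |A + B| = 10.


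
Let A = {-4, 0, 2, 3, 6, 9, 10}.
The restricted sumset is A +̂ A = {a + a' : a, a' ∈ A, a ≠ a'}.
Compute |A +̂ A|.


Restricted sumset: A +̂ A = {a + a' : a ∈ A, a' ∈ A, a ≠ a'}.
Equivalently, take A + A and drop any sum 2a that is achievable ONLY as a + a for a ∈ A (i.e. sums representable only with equal summands).
Enumerate pairs (a, a') with a < a' (symmetric, so each unordered pair gives one sum; this covers all a ≠ a'):
  -4 + 0 = -4
  -4 + 2 = -2
  -4 + 3 = -1
  -4 + 6 = 2
  -4 + 9 = 5
  -4 + 10 = 6
  0 + 2 = 2
  0 + 3 = 3
  0 + 6 = 6
  0 + 9 = 9
  0 + 10 = 10
  2 + 3 = 5
  2 + 6 = 8
  2 + 9 = 11
  2 + 10 = 12
  3 + 6 = 9
  3 + 9 = 12
  3 + 10 = 13
  6 + 9 = 15
  6 + 10 = 16
  9 + 10 = 19
Collected distinct sums: {-4, -2, -1, 2, 3, 5, 6, 8, 9, 10, 11, 12, 13, 15, 16, 19}
|A +̂ A| = 16
(Reference bound: |A +̂ A| ≥ 2|A| - 3 for |A| ≥ 2, with |A| = 7 giving ≥ 11.)

|A +̂ A| = 16


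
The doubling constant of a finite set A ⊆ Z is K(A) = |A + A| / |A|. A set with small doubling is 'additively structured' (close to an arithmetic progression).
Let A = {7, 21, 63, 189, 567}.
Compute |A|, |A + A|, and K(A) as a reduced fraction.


|A| = 5.
Compute A + A by enumerating all 25 pairs.
A + A = {14, 28, 42, 70, 84, 126, 196, 210, 252, 378, 574, 588, 630, 756, 1134}, so |A + A| = 15.
K = |A + A| / |A| = 15/5 = 3/1 ≈ 3.0000.
Reference: AP of size 5 gives K = 9/5 ≈ 1.8000; a fully generic set of size 5 gives K ≈ 3.0000.

|A| = 5, |A + A| = 15, K = 15/5 = 3/1.


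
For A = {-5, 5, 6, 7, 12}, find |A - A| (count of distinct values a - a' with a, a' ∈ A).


A - A = {a - a' : a, a' ∈ A}; |A| = 5.
Bounds: 2|A|-1 ≤ |A - A| ≤ |A|² - |A| + 1, i.e. 9 ≤ |A - A| ≤ 21.
Note: 0 ∈ A - A always (from a - a). The set is symmetric: if d ∈ A - A then -d ∈ A - A.
Enumerate nonzero differences d = a - a' with a > a' (then include -d):
Positive differences: {1, 2, 5, 6, 7, 10, 11, 12, 17}
Full difference set: {0} ∪ (positive diffs) ∪ (negative diffs).
|A - A| = 1 + 2·9 = 19 (matches direct enumeration: 19).

|A - A| = 19


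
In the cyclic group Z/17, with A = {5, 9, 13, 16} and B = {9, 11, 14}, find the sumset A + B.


Work in Z/17Z: reduce every sum a + b modulo 17.
Enumerate all 12 pairs:
a = 5: 5+9=14, 5+11=16, 5+14=2
a = 9: 9+9=1, 9+11=3, 9+14=6
a = 13: 13+9=5, 13+11=7, 13+14=10
a = 16: 16+9=8, 16+11=10, 16+14=13
Distinct residues collected: {1, 2, 3, 5, 6, 7, 8, 10, 13, 14, 16}
|A + B| = 11 (out of 17 total residues).

A + B = {1, 2, 3, 5, 6, 7, 8, 10, 13, 14, 16}


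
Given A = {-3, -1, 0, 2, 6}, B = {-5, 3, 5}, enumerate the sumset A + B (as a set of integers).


A + B = {a + b : a ∈ A, b ∈ B}.
Enumerate all |A|·|B| = 5·3 = 15 pairs (a, b) and collect distinct sums.
a = -3: -3+-5=-8, -3+3=0, -3+5=2
a = -1: -1+-5=-6, -1+3=2, -1+5=4
a = 0: 0+-5=-5, 0+3=3, 0+5=5
a = 2: 2+-5=-3, 2+3=5, 2+5=7
a = 6: 6+-5=1, 6+3=9, 6+5=11
Collecting distinct sums: A + B = {-8, -6, -5, -3, 0, 1, 2, 3, 4, 5, 7, 9, 11}
|A + B| = 13

A + B = {-8, -6, -5, -3, 0, 1, 2, 3, 4, 5, 7, 9, 11}


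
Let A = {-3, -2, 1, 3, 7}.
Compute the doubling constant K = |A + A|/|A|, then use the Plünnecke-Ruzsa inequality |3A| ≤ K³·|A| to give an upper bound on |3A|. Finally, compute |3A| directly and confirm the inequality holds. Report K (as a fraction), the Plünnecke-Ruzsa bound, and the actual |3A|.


|A| = 5.
Step 1: Compute A + A by enumerating all 25 pairs.
A + A = {-6, -5, -4, -2, -1, 0, 1, 2, 4, 5, 6, 8, 10, 14}, so |A + A| = 14.
Step 2: Doubling constant K = |A + A|/|A| = 14/5 = 14/5 ≈ 2.8000.
Step 3: Plünnecke-Ruzsa gives |3A| ≤ K³·|A| = (2.8000)³ · 5 ≈ 109.7600.
Step 4: Compute 3A = A + A + A directly by enumerating all triples (a,b,c) ∈ A³; |3A| = 25.
Step 5: Check 25 ≤ 109.7600? Yes ✓.

K = 14/5, Plünnecke-Ruzsa bound K³|A| ≈ 109.7600, |3A| = 25, inequality holds.


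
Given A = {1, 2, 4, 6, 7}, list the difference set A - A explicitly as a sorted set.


A - A = {a - a' : a, a' ∈ A}.
Compute a - a' for each ordered pair (a, a'):
a = 1: 1-1=0, 1-2=-1, 1-4=-3, 1-6=-5, 1-7=-6
a = 2: 2-1=1, 2-2=0, 2-4=-2, 2-6=-4, 2-7=-5
a = 4: 4-1=3, 4-2=2, 4-4=0, 4-6=-2, 4-7=-3
a = 6: 6-1=5, 6-2=4, 6-4=2, 6-6=0, 6-7=-1
a = 7: 7-1=6, 7-2=5, 7-4=3, 7-6=1, 7-7=0
Collecting distinct values (and noting 0 appears from a-a):
A - A = {-6, -5, -4, -3, -2, -1, 0, 1, 2, 3, 4, 5, 6}
|A - A| = 13

A - A = {-6, -5, -4, -3, -2, -1, 0, 1, 2, 3, 4, 5, 6}


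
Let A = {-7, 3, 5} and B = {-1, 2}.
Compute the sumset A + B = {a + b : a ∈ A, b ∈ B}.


A + B = {a + b : a ∈ A, b ∈ B}.
Enumerate all |A|·|B| = 3·2 = 6 pairs (a, b) and collect distinct sums.
a = -7: -7+-1=-8, -7+2=-5
a = 3: 3+-1=2, 3+2=5
a = 5: 5+-1=4, 5+2=7
Collecting distinct sums: A + B = {-8, -5, 2, 4, 5, 7}
|A + B| = 6

A + B = {-8, -5, 2, 4, 5, 7}


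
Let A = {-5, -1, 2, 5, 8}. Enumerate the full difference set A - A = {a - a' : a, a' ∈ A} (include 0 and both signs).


A - A = {a - a' : a, a' ∈ A}.
Compute a - a' for each ordered pair (a, a'):
a = -5: -5--5=0, -5--1=-4, -5-2=-7, -5-5=-10, -5-8=-13
a = -1: -1--5=4, -1--1=0, -1-2=-3, -1-5=-6, -1-8=-9
a = 2: 2--5=7, 2--1=3, 2-2=0, 2-5=-3, 2-8=-6
a = 5: 5--5=10, 5--1=6, 5-2=3, 5-5=0, 5-8=-3
a = 8: 8--5=13, 8--1=9, 8-2=6, 8-5=3, 8-8=0
Collecting distinct values (and noting 0 appears from a-a):
A - A = {-13, -10, -9, -7, -6, -4, -3, 0, 3, 4, 6, 7, 9, 10, 13}
|A - A| = 15

A - A = {-13, -10, -9, -7, -6, -4, -3, 0, 3, 4, 6, 7, 9, 10, 13}


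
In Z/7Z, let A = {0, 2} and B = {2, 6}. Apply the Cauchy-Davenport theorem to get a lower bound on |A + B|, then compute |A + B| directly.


Cauchy-Davenport: |A + B| ≥ min(p, |A| + |B| - 1) for A, B nonempty in Z/pZ.
|A| = 2, |B| = 2, p = 7.
CD lower bound = min(7, 2 + 2 - 1) = min(7, 3) = 3.
Compute A + B mod 7 directly:
a = 0: 0+2=2, 0+6=6
a = 2: 2+2=4, 2+6=1
A + B = {1, 2, 4, 6}, so |A + B| = 4.
Verify: 4 ≥ 3? Yes ✓.

CD lower bound = 3, actual |A + B| = 4.


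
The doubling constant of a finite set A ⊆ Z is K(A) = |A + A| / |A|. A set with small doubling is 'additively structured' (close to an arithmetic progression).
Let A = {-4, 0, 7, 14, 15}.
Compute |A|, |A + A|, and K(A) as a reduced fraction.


|A| = 5.
Compute A + A by enumerating all 25 pairs.
A + A = {-8, -4, 0, 3, 7, 10, 11, 14, 15, 21, 22, 28, 29, 30}, so |A + A| = 14.
K = |A + A| / |A| = 14/5 (already in lowest terms) ≈ 2.8000.
Reference: AP of size 5 gives K = 9/5 ≈ 1.8000; a fully generic set of size 5 gives K ≈ 3.0000.

|A| = 5, |A + A| = 14, K = 14/5.


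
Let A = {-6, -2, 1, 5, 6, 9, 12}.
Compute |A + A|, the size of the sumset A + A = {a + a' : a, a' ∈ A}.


A + A = {a + a' : a, a' ∈ A}; |A| = 7.
General bounds: 2|A| - 1 ≤ |A + A| ≤ |A|(|A|+1)/2, i.e. 13 ≤ |A + A| ≤ 28.
Lower bound 2|A|-1 is attained iff A is an arithmetic progression.
Enumerate sums a + a' for a ≤ a' (symmetric, so this suffices):
a = -6: -6+-6=-12, -6+-2=-8, -6+1=-5, -6+5=-1, -6+6=0, -6+9=3, -6+12=6
a = -2: -2+-2=-4, -2+1=-1, -2+5=3, -2+6=4, -2+9=7, -2+12=10
a = 1: 1+1=2, 1+5=6, 1+6=7, 1+9=10, 1+12=13
a = 5: 5+5=10, 5+6=11, 5+9=14, 5+12=17
a = 6: 6+6=12, 6+9=15, 6+12=18
a = 9: 9+9=18, 9+12=21
a = 12: 12+12=24
Distinct sums: {-12, -8, -5, -4, -1, 0, 2, 3, 4, 6, 7, 10, 11, 12, 13, 14, 15, 17, 18, 21, 24}
|A + A| = 21

|A + A| = 21


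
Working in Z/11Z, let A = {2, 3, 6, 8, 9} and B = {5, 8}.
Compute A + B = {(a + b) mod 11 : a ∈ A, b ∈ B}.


Work in Z/11Z: reduce every sum a + b modulo 11.
Enumerate all 10 pairs:
a = 2: 2+5=7, 2+8=10
a = 3: 3+5=8, 3+8=0
a = 6: 6+5=0, 6+8=3
a = 8: 8+5=2, 8+8=5
a = 9: 9+5=3, 9+8=6
Distinct residues collected: {0, 2, 3, 5, 6, 7, 8, 10}
|A + B| = 8 (out of 11 total residues).

A + B = {0, 2, 3, 5, 6, 7, 8, 10}


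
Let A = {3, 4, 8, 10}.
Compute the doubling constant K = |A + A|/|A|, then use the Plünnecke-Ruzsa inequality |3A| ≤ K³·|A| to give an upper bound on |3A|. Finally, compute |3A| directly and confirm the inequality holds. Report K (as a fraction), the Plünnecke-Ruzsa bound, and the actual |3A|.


|A| = 4.
Step 1: Compute A + A by enumerating all 16 pairs.
A + A = {6, 7, 8, 11, 12, 13, 14, 16, 18, 20}, so |A + A| = 10.
Step 2: Doubling constant K = |A + A|/|A| = 10/4 = 10/4 ≈ 2.5000.
Step 3: Plünnecke-Ruzsa gives |3A| ≤ K³·|A| = (2.5000)³ · 4 ≈ 62.5000.
Step 4: Compute 3A = A + A + A directly by enumerating all triples (a,b,c) ∈ A³; |3A| = 18.
Step 5: Check 18 ≤ 62.5000? Yes ✓.

K = 10/4, Plünnecke-Ruzsa bound K³|A| ≈ 62.5000, |3A| = 18, inequality holds.


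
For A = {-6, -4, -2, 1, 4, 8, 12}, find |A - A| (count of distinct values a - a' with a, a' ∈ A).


A - A = {a - a' : a, a' ∈ A}; |A| = 7.
Bounds: 2|A|-1 ≤ |A - A| ≤ |A|² - |A| + 1, i.e. 13 ≤ |A - A| ≤ 43.
Note: 0 ∈ A - A always (from a - a). The set is symmetric: if d ∈ A - A then -d ∈ A - A.
Enumerate nonzero differences d = a - a' with a > a' (then include -d):
Positive differences: {2, 3, 4, 5, 6, 7, 8, 10, 11, 12, 14, 16, 18}
Full difference set: {0} ∪ (positive diffs) ∪ (negative diffs).
|A - A| = 1 + 2·13 = 27 (matches direct enumeration: 27).

|A - A| = 27


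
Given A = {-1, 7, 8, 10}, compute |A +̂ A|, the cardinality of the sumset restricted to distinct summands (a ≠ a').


Restricted sumset: A +̂ A = {a + a' : a ∈ A, a' ∈ A, a ≠ a'}.
Equivalently, take A + A and drop any sum 2a that is achievable ONLY as a + a for a ∈ A (i.e. sums representable only with equal summands).
Enumerate pairs (a, a') with a < a' (symmetric, so each unordered pair gives one sum; this covers all a ≠ a'):
  -1 + 7 = 6
  -1 + 8 = 7
  -1 + 10 = 9
  7 + 8 = 15
  7 + 10 = 17
  8 + 10 = 18
Collected distinct sums: {6, 7, 9, 15, 17, 18}
|A +̂ A| = 6
(Reference bound: |A +̂ A| ≥ 2|A| - 3 for |A| ≥ 2, with |A| = 4 giving ≥ 5.)

|A +̂ A| = 6


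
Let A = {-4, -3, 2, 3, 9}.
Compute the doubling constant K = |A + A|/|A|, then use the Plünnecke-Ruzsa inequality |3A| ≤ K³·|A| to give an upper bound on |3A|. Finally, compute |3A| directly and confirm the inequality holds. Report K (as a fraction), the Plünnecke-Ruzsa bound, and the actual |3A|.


|A| = 5.
Step 1: Compute A + A by enumerating all 25 pairs.
A + A = {-8, -7, -6, -2, -1, 0, 4, 5, 6, 11, 12, 18}, so |A + A| = 12.
Step 2: Doubling constant K = |A + A|/|A| = 12/5 = 12/5 ≈ 2.4000.
Step 3: Plünnecke-Ruzsa gives |3A| ≤ K³·|A| = (2.4000)³ · 5 ≈ 69.1200.
Step 4: Compute 3A = A + A + A directly by enumerating all triples (a,b,c) ∈ A³; |3A| = 22.
Step 5: Check 22 ≤ 69.1200? Yes ✓.

K = 12/5, Plünnecke-Ruzsa bound K³|A| ≈ 69.1200, |3A| = 22, inequality holds.


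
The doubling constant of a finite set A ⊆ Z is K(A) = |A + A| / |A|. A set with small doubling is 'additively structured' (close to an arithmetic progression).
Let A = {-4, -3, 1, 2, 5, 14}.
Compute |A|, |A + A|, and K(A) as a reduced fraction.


|A| = 6.
Compute A + A by enumerating all 36 pairs.
A + A = {-8, -7, -6, -3, -2, -1, 1, 2, 3, 4, 6, 7, 10, 11, 15, 16, 19, 28}, so |A + A| = 18.
K = |A + A| / |A| = 18/6 = 3/1 ≈ 3.0000.
Reference: AP of size 6 gives K = 11/6 ≈ 1.8333; a fully generic set of size 6 gives K ≈ 3.5000.

|A| = 6, |A + A| = 18, K = 18/6 = 3/1.


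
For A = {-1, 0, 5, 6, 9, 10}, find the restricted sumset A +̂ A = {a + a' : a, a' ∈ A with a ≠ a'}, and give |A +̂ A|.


Restricted sumset: A +̂ A = {a + a' : a ∈ A, a' ∈ A, a ≠ a'}.
Equivalently, take A + A and drop any sum 2a that is achievable ONLY as a + a for a ∈ A (i.e. sums representable only with equal summands).
Enumerate pairs (a, a') with a < a' (symmetric, so each unordered pair gives one sum; this covers all a ≠ a'):
  -1 + 0 = -1
  -1 + 5 = 4
  -1 + 6 = 5
  -1 + 9 = 8
  -1 + 10 = 9
  0 + 5 = 5
  0 + 6 = 6
  0 + 9 = 9
  0 + 10 = 10
  5 + 6 = 11
  5 + 9 = 14
  5 + 10 = 15
  6 + 9 = 15
  6 + 10 = 16
  9 + 10 = 19
Collected distinct sums: {-1, 4, 5, 6, 8, 9, 10, 11, 14, 15, 16, 19}
|A +̂ A| = 12
(Reference bound: |A +̂ A| ≥ 2|A| - 3 for |A| ≥ 2, with |A| = 6 giving ≥ 9.)

|A +̂ A| = 12


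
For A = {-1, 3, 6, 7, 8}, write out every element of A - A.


A - A = {a - a' : a, a' ∈ A}.
Compute a - a' for each ordered pair (a, a'):
a = -1: -1--1=0, -1-3=-4, -1-6=-7, -1-7=-8, -1-8=-9
a = 3: 3--1=4, 3-3=0, 3-6=-3, 3-7=-4, 3-8=-5
a = 6: 6--1=7, 6-3=3, 6-6=0, 6-7=-1, 6-8=-2
a = 7: 7--1=8, 7-3=4, 7-6=1, 7-7=0, 7-8=-1
a = 8: 8--1=9, 8-3=5, 8-6=2, 8-7=1, 8-8=0
Collecting distinct values (and noting 0 appears from a-a):
A - A = {-9, -8, -7, -5, -4, -3, -2, -1, 0, 1, 2, 3, 4, 5, 7, 8, 9}
|A - A| = 17

A - A = {-9, -8, -7, -5, -4, -3, -2, -1, 0, 1, 2, 3, 4, 5, 7, 8, 9}


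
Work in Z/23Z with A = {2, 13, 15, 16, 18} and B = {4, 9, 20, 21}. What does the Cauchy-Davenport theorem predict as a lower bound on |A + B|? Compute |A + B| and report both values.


Cauchy-Davenport: |A + B| ≥ min(p, |A| + |B| - 1) for A, B nonempty in Z/pZ.
|A| = 5, |B| = 4, p = 23.
CD lower bound = min(23, 5 + 4 - 1) = min(23, 8) = 8.
Compute A + B mod 23 directly:
a = 2: 2+4=6, 2+9=11, 2+20=22, 2+21=0
a = 13: 13+4=17, 13+9=22, 13+20=10, 13+21=11
a = 15: 15+4=19, 15+9=1, 15+20=12, 15+21=13
a = 16: 16+4=20, 16+9=2, 16+20=13, 16+21=14
a = 18: 18+4=22, 18+9=4, 18+20=15, 18+21=16
A + B = {0, 1, 2, 4, 6, 10, 11, 12, 13, 14, 15, 16, 17, 19, 20, 22}, so |A + B| = 16.
Verify: 16 ≥ 8? Yes ✓.

CD lower bound = 8, actual |A + B| = 16.


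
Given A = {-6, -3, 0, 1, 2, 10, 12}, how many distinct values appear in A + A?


A + A = {a + a' : a, a' ∈ A}; |A| = 7.
General bounds: 2|A| - 1 ≤ |A + A| ≤ |A|(|A|+1)/2, i.e. 13 ≤ |A + A| ≤ 28.
Lower bound 2|A|-1 is attained iff A is an arithmetic progression.
Enumerate sums a + a' for a ≤ a' (symmetric, so this suffices):
a = -6: -6+-6=-12, -6+-3=-9, -6+0=-6, -6+1=-5, -6+2=-4, -6+10=4, -6+12=6
a = -3: -3+-3=-6, -3+0=-3, -3+1=-2, -3+2=-1, -3+10=7, -3+12=9
a = 0: 0+0=0, 0+1=1, 0+2=2, 0+10=10, 0+12=12
a = 1: 1+1=2, 1+2=3, 1+10=11, 1+12=13
a = 2: 2+2=4, 2+10=12, 2+12=14
a = 10: 10+10=20, 10+12=22
a = 12: 12+12=24
Distinct sums: {-12, -9, -6, -5, -4, -3, -2, -1, 0, 1, 2, 3, 4, 6, 7, 9, 10, 11, 12, 13, 14, 20, 22, 24}
|A + A| = 24

|A + A| = 24


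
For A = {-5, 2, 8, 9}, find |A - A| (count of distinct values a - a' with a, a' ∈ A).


A - A = {a - a' : a, a' ∈ A}; |A| = 4.
Bounds: 2|A|-1 ≤ |A - A| ≤ |A|² - |A| + 1, i.e. 7 ≤ |A - A| ≤ 13.
Note: 0 ∈ A - A always (from a - a). The set is symmetric: if d ∈ A - A then -d ∈ A - A.
Enumerate nonzero differences d = a - a' with a > a' (then include -d):
Positive differences: {1, 6, 7, 13, 14}
Full difference set: {0} ∪ (positive diffs) ∪ (negative diffs).
|A - A| = 1 + 2·5 = 11 (matches direct enumeration: 11).

|A - A| = 11


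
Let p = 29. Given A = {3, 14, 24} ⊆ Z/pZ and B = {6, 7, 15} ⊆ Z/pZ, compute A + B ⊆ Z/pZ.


Work in Z/29Z: reduce every sum a + b modulo 29.
Enumerate all 9 pairs:
a = 3: 3+6=9, 3+7=10, 3+15=18
a = 14: 14+6=20, 14+7=21, 14+15=0
a = 24: 24+6=1, 24+7=2, 24+15=10
Distinct residues collected: {0, 1, 2, 9, 10, 18, 20, 21}
|A + B| = 8 (out of 29 total residues).

A + B = {0, 1, 2, 9, 10, 18, 20, 21}


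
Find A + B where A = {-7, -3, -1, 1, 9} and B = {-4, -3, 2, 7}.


A + B = {a + b : a ∈ A, b ∈ B}.
Enumerate all |A|·|B| = 5·4 = 20 pairs (a, b) and collect distinct sums.
a = -7: -7+-4=-11, -7+-3=-10, -7+2=-5, -7+7=0
a = -3: -3+-4=-7, -3+-3=-6, -3+2=-1, -3+7=4
a = -1: -1+-4=-5, -1+-3=-4, -1+2=1, -1+7=6
a = 1: 1+-4=-3, 1+-3=-2, 1+2=3, 1+7=8
a = 9: 9+-4=5, 9+-3=6, 9+2=11, 9+7=16
Collecting distinct sums: A + B = {-11, -10, -7, -6, -5, -4, -3, -2, -1, 0, 1, 3, 4, 5, 6, 8, 11, 16}
|A + B| = 18

A + B = {-11, -10, -7, -6, -5, -4, -3, -2, -1, 0, 1, 3, 4, 5, 6, 8, 11, 16}


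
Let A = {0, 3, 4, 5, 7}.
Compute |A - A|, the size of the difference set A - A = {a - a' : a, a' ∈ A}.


A - A = {a - a' : a, a' ∈ A}; |A| = 5.
Bounds: 2|A|-1 ≤ |A - A| ≤ |A|² - |A| + 1, i.e. 9 ≤ |A - A| ≤ 21.
Note: 0 ∈ A - A always (from a - a). The set is symmetric: if d ∈ A - A then -d ∈ A - A.
Enumerate nonzero differences d = a - a' with a > a' (then include -d):
Positive differences: {1, 2, 3, 4, 5, 7}
Full difference set: {0} ∪ (positive diffs) ∪ (negative diffs).
|A - A| = 1 + 2·6 = 13 (matches direct enumeration: 13).

|A - A| = 13


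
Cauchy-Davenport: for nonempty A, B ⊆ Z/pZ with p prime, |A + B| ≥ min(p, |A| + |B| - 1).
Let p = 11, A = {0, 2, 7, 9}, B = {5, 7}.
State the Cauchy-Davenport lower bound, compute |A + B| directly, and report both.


Cauchy-Davenport: |A + B| ≥ min(p, |A| + |B| - 1) for A, B nonempty in Z/pZ.
|A| = 4, |B| = 2, p = 11.
CD lower bound = min(11, 4 + 2 - 1) = min(11, 5) = 5.
Compute A + B mod 11 directly:
a = 0: 0+5=5, 0+7=7
a = 2: 2+5=7, 2+7=9
a = 7: 7+5=1, 7+7=3
a = 9: 9+5=3, 9+7=5
A + B = {1, 3, 5, 7, 9}, so |A + B| = 5.
Verify: 5 ≥ 5? Yes ✓.

CD lower bound = 5, actual |A + B| = 5.


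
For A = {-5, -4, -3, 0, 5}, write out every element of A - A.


A - A = {a - a' : a, a' ∈ A}.
Compute a - a' for each ordered pair (a, a'):
a = -5: -5--5=0, -5--4=-1, -5--3=-2, -5-0=-5, -5-5=-10
a = -4: -4--5=1, -4--4=0, -4--3=-1, -4-0=-4, -4-5=-9
a = -3: -3--5=2, -3--4=1, -3--3=0, -3-0=-3, -3-5=-8
a = 0: 0--5=5, 0--4=4, 0--3=3, 0-0=0, 0-5=-5
a = 5: 5--5=10, 5--4=9, 5--3=8, 5-0=5, 5-5=0
Collecting distinct values (and noting 0 appears from a-a):
A - A = {-10, -9, -8, -5, -4, -3, -2, -1, 0, 1, 2, 3, 4, 5, 8, 9, 10}
|A - A| = 17

A - A = {-10, -9, -8, -5, -4, -3, -2, -1, 0, 1, 2, 3, 4, 5, 8, 9, 10}


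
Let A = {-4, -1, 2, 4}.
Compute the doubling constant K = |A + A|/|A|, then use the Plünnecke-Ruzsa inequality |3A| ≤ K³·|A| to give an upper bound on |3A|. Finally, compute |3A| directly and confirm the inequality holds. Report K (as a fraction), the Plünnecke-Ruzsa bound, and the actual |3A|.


|A| = 4.
Step 1: Compute A + A by enumerating all 16 pairs.
A + A = {-8, -5, -2, 0, 1, 3, 4, 6, 8}, so |A + A| = 9.
Step 2: Doubling constant K = |A + A|/|A| = 9/4 = 9/4 ≈ 2.2500.
Step 3: Plünnecke-Ruzsa gives |3A| ≤ K³·|A| = (2.2500)³ · 4 ≈ 45.5625.
Step 4: Compute 3A = A + A + A directly by enumerating all triples (a,b,c) ∈ A³; |3A| = 16.
Step 5: Check 16 ≤ 45.5625? Yes ✓.

K = 9/4, Plünnecke-Ruzsa bound K³|A| ≈ 45.5625, |3A| = 16, inequality holds.


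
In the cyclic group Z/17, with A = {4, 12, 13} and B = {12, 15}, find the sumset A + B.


Work in Z/17Z: reduce every sum a + b modulo 17.
Enumerate all 6 pairs:
a = 4: 4+12=16, 4+15=2
a = 12: 12+12=7, 12+15=10
a = 13: 13+12=8, 13+15=11
Distinct residues collected: {2, 7, 8, 10, 11, 16}
|A + B| = 6 (out of 17 total residues).

A + B = {2, 7, 8, 10, 11, 16}


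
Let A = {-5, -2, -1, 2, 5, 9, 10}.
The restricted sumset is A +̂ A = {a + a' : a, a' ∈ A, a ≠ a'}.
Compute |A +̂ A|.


Restricted sumset: A +̂ A = {a + a' : a ∈ A, a' ∈ A, a ≠ a'}.
Equivalently, take A + A and drop any sum 2a that is achievable ONLY as a + a for a ∈ A (i.e. sums representable only with equal summands).
Enumerate pairs (a, a') with a < a' (symmetric, so each unordered pair gives one sum; this covers all a ≠ a'):
  -5 + -2 = -7
  -5 + -1 = -6
  -5 + 2 = -3
  -5 + 5 = 0
  -5 + 9 = 4
  -5 + 10 = 5
  -2 + -1 = -3
  -2 + 2 = 0
  -2 + 5 = 3
  -2 + 9 = 7
  -2 + 10 = 8
  -1 + 2 = 1
  -1 + 5 = 4
  -1 + 9 = 8
  -1 + 10 = 9
  2 + 5 = 7
  2 + 9 = 11
  2 + 10 = 12
  5 + 9 = 14
  5 + 10 = 15
  9 + 10 = 19
Collected distinct sums: {-7, -6, -3, 0, 1, 3, 4, 5, 7, 8, 9, 11, 12, 14, 15, 19}
|A +̂ A| = 16
(Reference bound: |A +̂ A| ≥ 2|A| - 3 for |A| ≥ 2, with |A| = 7 giving ≥ 11.)

|A +̂ A| = 16


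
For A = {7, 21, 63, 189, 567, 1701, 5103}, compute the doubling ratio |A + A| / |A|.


|A| = 7.
Compute A + A by enumerating all 49 pairs.
A + A = {14, 28, 42, 70, 84, 126, 196, 210, 252, 378, 574, 588, 630, 756, 1134, 1708, 1722, 1764, 1890, 2268, 3402, 5110, 5124, 5166, 5292, 5670, 6804, 10206}, so |A + A| = 28.
K = |A + A| / |A| = 28/7 = 4/1 ≈ 4.0000.
Reference: AP of size 7 gives K = 13/7 ≈ 1.8571; a fully generic set of size 7 gives K ≈ 4.0000.

|A| = 7, |A + A| = 28, K = 28/7 = 4/1.


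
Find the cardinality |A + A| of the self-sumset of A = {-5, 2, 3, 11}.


A + A = {a + a' : a, a' ∈ A}; |A| = 4.
General bounds: 2|A| - 1 ≤ |A + A| ≤ |A|(|A|+1)/2, i.e. 7 ≤ |A + A| ≤ 10.
Lower bound 2|A|-1 is attained iff A is an arithmetic progression.
Enumerate sums a + a' for a ≤ a' (symmetric, so this suffices):
a = -5: -5+-5=-10, -5+2=-3, -5+3=-2, -5+11=6
a = 2: 2+2=4, 2+3=5, 2+11=13
a = 3: 3+3=6, 3+11=14
a = 11: 11+11=22
Distinct sums: {-10, -3, -2, 4, 5, 6, 13, 14, 22}
|A + A| = 9

|A + A| = 9


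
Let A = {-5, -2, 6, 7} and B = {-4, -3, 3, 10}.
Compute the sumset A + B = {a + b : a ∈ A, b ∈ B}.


A + B = {a + b : a ∈ A, b ∈ B}.
Enumerate all |A|·|B| = 4·4 = 16 pairs (a, b) and collect distinct sums.
a = -5: -5+-4=-9, -5+-3=-8, -5+3=-2, -5+10=5
a = -2: -2+-4=-6, -2+-3=-5, -2+3=1, -2+10=8
a = 6: 6+-4=2, 6+-3=3, 6+3=9, 6+10=16
a = 7: 7+-4=3, 7+-3=4, 7+3=10, 7+10=17
Collecting distinct sums: A + B = {-9, -8, -6, -5, -2, 1, 2, 3, 4, 5, 8, 9, 10, 16, 17}
|A + B| = 15

A + B = {-9, -8, -6, -5, -2, 1, 2, 3, 4, 5, 8, 9, 10, 16, 17}


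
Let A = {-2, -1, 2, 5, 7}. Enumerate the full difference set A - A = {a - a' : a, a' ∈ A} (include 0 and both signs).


A - A = {a - a' : a, a' ∈ A}.
Compute a - a' for each ordered pair (a, a'):
a = -2: -2--2=0, -2--1=-1, -2-2=-4, -2-5=-7, -2-7=-9
a = -1: -1--2=1, -1--1=0, -1-2=-3, -1-5=-6, -1-7=-8
a = 2: 2--2=4, 2--1=3, 2-2=0, 2-5=-3, 2-7=-5
a = 5: 5--2=7, 5--1=6, 5-2=3, 5-5=0, 5-7=-2
a = 7: 7--2=9, 7--1=8, 7-2=5, 7-5=2, 7-7=0
Collecting distinct values (and noting 0 appears from a-a):
A - A = {-9, -8, -7, -6, -5, -4, -3, -2, -1, 0, 1, 2, 3, 4, 5, 6, 7, 8, 9}
|A - A| = 19

A - A = {-9, -8, -7, -6, -5, -4, -3, -2, -1, 0, 1, 2, 3, 4, 5, 6, 7, 8, 9}


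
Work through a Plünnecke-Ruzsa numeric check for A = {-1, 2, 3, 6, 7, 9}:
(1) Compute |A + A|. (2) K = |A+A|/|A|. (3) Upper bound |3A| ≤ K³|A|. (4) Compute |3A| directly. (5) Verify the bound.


|A| = 6.
Step 1: Compute A + A by enumerating all 36 pairs.
A + A = {-2, 1, 2, 4, 5, 6, 8, 9, 10, 11, 12, 13, 14, 15, 16, 18}, so |A + A| = 16.
Step 2: Doubling constant K = |A + A|/|A| = 16/6 = 16/6 ≈ 2.6667.
Step 3: Plünnecke-Ruzsa gives |3A| ≤ K³·|A| = (2.6667)³ · 6 ≈ 113.7778.
Step 4: Compute 3A = A + A + A directly by enumerating all triples (a,b,c) ∈ A³; |3A| = 27.
Step 5: Check 27 ≤ 113.7778? Yes ✓.

K = 16/6, Plünnecke-Ruzsa bound K³|A| ≈ 113.7778, |3A| = 27, inequality holds.


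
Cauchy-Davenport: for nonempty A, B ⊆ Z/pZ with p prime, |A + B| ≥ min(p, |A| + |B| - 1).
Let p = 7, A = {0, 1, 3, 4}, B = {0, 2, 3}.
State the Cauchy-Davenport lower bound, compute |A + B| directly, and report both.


Cauchy-Davenport: |A + B| ≥ min(p, |A| + |B| - 1) for A, B nonempty in Z/pZ.
|A| = 4, |B| = 3, p = 7.
CD lower bound = min(7, 4 + 3 - 1) = min(7, 6) = 6.
Compute A + B mod 7 directly:
a = 0: 0+0=0, 0+2=2, 0+3=3
a = 1: 1+0=1, 1+2=3, 1+3=4
a = 3: 3+0=3, 3+2=5, 3+3=6
a = 4: 4+0=4, 4+2=6, 4+3=0
A + B = {0, 1, 2, 3, 4, 5, 6}, so |A + B| = 7.
Verify: 7 ≥ 6? Yes ✓.

CD lower bound = 6, actual |A + B| = 7.


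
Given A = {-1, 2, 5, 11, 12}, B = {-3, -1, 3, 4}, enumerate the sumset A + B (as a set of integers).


A + B = {a + b : a ∈ A, b ∈ B}.
Enumerate all |A|·|B| = 5·4 = 20 pairs (a, b) and collect distinct sums.
a = -1: -1+-3=-4, -1+-1=-2, -1+3=2, -1+4=3
a = 2: 2+-3=-1, 2+-1=1, 2+3=5, 2+4=6
a = 5: 5+-3=2, 5+-1=4, 5+3=8, 5+4=9
a = 11: 11+-3=8, 11+-1=10, 11+3=14, 11+4=15
a = 12: 12+-3=9, 12+-1=11, 12+3=15, 12+4=16
Collecting distinct sums: A + B = {-4, -2, -1, 1, 2, 3, 4, 5, 6, 8, 9, 10, 11, 14, 15, 16}
|A + B| = 16

A + B = {-4, -2, -1, 1, 2, 3, 4, 5, 6, 8, 9, 10, 11, 14, 15, 16}


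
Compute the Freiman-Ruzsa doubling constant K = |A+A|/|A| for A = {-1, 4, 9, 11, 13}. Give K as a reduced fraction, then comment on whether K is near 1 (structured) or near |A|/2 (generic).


|A| = 5.
Compute A + A by enumerating all 25 pairs.
A + A = {-2, 3, 8, 10, 12, 13, 15, 17, 18, 20, 22, 24, 26}, so |A + A| = 13.
K = |A + A| / |A| = 13/5 (already in lowest terms) ≈ 2.6000.
Reference: AP of size 5 gives K = 9/5 ≈ 1.8000; a fully generic set of size 5 gives K ≈ 3.0000.

|A| = 5, |A + A| = 13, K = 13/5.


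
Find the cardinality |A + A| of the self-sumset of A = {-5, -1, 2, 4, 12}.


A + A = {a + a' : a, a' ∈ A}; |A| = 5.
General bounds: 2|A| - 1 ≤ |A + A| ≤ |A|(|A|+1)/2, i.e. 9 ≤ |A + A| ≤ 15.
Lower bound 2|A|-1 is attained iff A is an arithmetic progression.
Enumerate sums a + a' for a ≤ a' (symmetric, so this suffices):
a = -5: -5+-5=-10, -5+-1=-6, -5+2=-3, -5+4=-1, -5+12=7
a = -1: -1+-1=-2, -1+2=1, -1+4=3, -1+12=11
a = 2: 2+2=4, 2+4=6, 2+12=14
a = 4: 4+4=8, 4+12=16
a = 12: 12+12=24
Distinct sums: {-10, -6, -3, -2, -1, 1, 3, 4, 6, 7, 8, 11, 14, 16, 24}
|A + A| = 15

|A + A| = 15


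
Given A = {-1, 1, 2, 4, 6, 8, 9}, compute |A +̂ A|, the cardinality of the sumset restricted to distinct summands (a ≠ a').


Restricted sumset: A +̂ A = {a + a' : a ∈ A, a' ∈ A, a ≠ a'}.
Equivalently, take A + A and drop any sum 2a that is achievable ONLY as a + a for a ∈ A (i.e. sums representable only with equal summands).
Enumerate pairs (a, a') with a < a' (symmetric, so each unordered pair gives one sum; this covers all a ≠ a'):
  -1 + 1 = 0
  -1 + 2 = 1
  -1 + 4 = 3
  -1 + 6 = 5
  -1 + 8 = 7
  -1 + 9 = 8
  1 + 2 = 3
  1 + 4 = 5
  1 + 6 = 7
  1 + 8 = 9
  1 + 9 = 10
  2 + 4 = 6
  2 + 6 = 8
  2 + 8 = 10
  2 + 9 = 11
  4 + 6 = 10
  4 + 8 = 12
  4 + 9 = 13
  6 + 8 = 14
  6 + 9 = 15
  8 + 9 = 17
Collected distinct sums: {0, 1, 3, 5, 6, 7, 8, 9, 10, 11, 12, 13, 14, 15, 17}
|A +̂ A| = 15
(Reference bound: |A +̂ A| ≥ 2|A| - 3 for |A| ≥ 2, with |A| = 7 giving ≥ 11.)

|A +̂ A| = 15


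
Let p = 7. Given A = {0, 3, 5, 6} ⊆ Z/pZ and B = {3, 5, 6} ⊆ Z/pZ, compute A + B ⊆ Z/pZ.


Work in Z/7Z: reduce every sum a + b modulo 7.
Enumerate all 12 pairs:
a = 0: 0+3=3, 0+5=5, 0+6=6
a = 3: 3+3=6, 3+5=1, 3+6=2
a = 5: 5+3=1, 5+5=3, 5+6=4
a = 6: 6+3=2, 6+5=4, 6+6=5
Distinct residues collected: {1, 2, 3, 4, 5, 6}
|A + B| = 6 (out of 7 total residues).

A + B = {1, 2, 3, 4, 5, 6}


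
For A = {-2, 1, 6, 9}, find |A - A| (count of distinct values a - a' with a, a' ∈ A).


A - A = {a - a' : a, a' ∈ A}; |A| = 4.
Bounds: 2|A|-1 ≤ |A - A| ≤ |A|² - |A| + 1, i.e. 7 ≤ |A - A| ≤ 13.
Note: 0 ∈ A - A always (from a - a). The set is symmetric: if d ∈ A - A then -d ∈ A - A.
Enumerate nonzero differences d = a - a' with a > a' (then include -d):
Positive differences: {3, 5, 8, 11}
Full difference set: {0} ∪ (positive diffs) ∪ (negative diffs).
|A - A| = 1 + 2·4 = 9 (matches direct enumeration: 9).

|A - A| = 9


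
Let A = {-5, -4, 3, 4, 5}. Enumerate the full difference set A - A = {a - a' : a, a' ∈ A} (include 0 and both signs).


A - A = {a - a' : a, a' ∈ A}.
Compute a - a' for each ordered pair (a, a'):
a = -5: -5--5=0, -5--4=-1, -5-3=-8, -5-4=-9, -5-5=-10
a = -4: -4--5=1, -4--4=0, -4-3=-7, -4-4=-8, -4-5=-9
a = 3: 3--5=8, 3--4=7, 3-3=0, 3-4=-1, 3-5=-2
a = 4: 4--5=9, 4--4=8, 4-3=1, 4-4=0, 4-5=-1
a = 5: 5--5=10, 5--4=9, 5-3=2, 5-4=1, 5-5=0
Collecting distinct values (and noting 0 appears from a-a):
A - A = {-10, -9, -8, -7, -2, -1, 0, 1, 2, 7, 8, 9, 10}
|A - A| = 13

A - A = {-10, -9, -8, -7, -2, -1, 0, 1, 2, 7, 8, 9, 10}


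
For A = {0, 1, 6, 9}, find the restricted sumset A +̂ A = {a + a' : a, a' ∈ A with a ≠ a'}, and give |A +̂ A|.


Restricted sumset: A +̂ A = {a + a' : a ∈ A, a' ∈ A, a ≠ a'}.
Equivalently, take A + A and drop any sum 2a that is achievable ONLY as a + a for a ∈ A (i.e. sums representable only with equal summands).
Enumerate pairs (a, a') with a < a' (symmetric, so each unordered pair gives one sum; this covers all a ≠ a'):
  0 + 1 = 1
  0 + 6 = 6
  0 + 9 = 9
  1 + 6 = 7
  1 + 9 = 10
  6 + 9 = 15
Collected distinct sums: {1, 6, 7, 9, 10, 15}
|A +̂ A| = 6
(Reference bound: |A +̂ A| ≥ 2|A| - 3 for |A| ≥ 2, with |A| = 4 giving ≥ 5.)

|A +̂ A| = 6


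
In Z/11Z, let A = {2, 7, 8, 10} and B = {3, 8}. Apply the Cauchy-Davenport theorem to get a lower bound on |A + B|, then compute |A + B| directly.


Cauchy-Davenport: |A + B| ≥ min(p, |A| + |B| - 1) for A, B nonempty in Z/pZ.
|A| = 4, |B| = 2, p = 11.
CD lower bound = min(11, 4 + 2 - 1) = min(11, 5) = 5.
Compute A + B mod 11 directly:
a = 2: 2+3=5, 2+8=10
a = 7: 7+3=10, 7+8=4
a = 8: 8+3=0, 8+8=5
a = 10: 10+3=2, 10+8=7
A + B = {0, 2, 4, 5, 7, 10}, so |A + B| = 6.
Verify: 6 ≥ 5? Yes ✓.

CD lower bound = 5, actual |A + B| = 6.


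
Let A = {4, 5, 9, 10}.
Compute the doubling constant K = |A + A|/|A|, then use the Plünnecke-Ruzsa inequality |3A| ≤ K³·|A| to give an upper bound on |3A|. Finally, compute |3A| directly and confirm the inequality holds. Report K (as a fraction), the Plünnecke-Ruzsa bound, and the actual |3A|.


|A| = 4.
Step 1: Compute A + A by enumerating all 16 pairs.
A + A = {8, 9, 10, 13, 14, 15, 18, 19, 20}, so |A + A| = 9.
Step 2: Doubling constant K = |A + A|/|A| = 9/4 = 9/4 ≈ 2.2500.
Step 3: Plünnecke-Ruzsa gives |3A| ≤ K³·|A| = (2.2500)³ · 4 ≈ 45.5625.
Step 4: Compute 3A = A + A + A directly by enumerating all triples (a,b,c) ∈ A³; |3A| = 16.
Step 5: Check 16 ≤ 45.5625? Yes ✓.

K = 9/4, Plünnecke-Ruzsa bound K³|A| ≈ 45.5625, |3A| = 16, inequality holds.


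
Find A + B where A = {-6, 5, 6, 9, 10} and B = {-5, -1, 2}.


A + B = {a + b : a ∈ A, b ∈ B}.
Enumerate all |A|·|B| = 5·3 = 15 pairs (a, b) and collect distinct sums.
a = -6: -6+-5=-11, -6+-1=-7, -6+2=-4
a = 5: 5+-5=0, 5+-1=4, 5+2=7
a = 6: 6+-5=1, 6+-1=5, 6+2=8
a = 9: 9+-5=4, 9+-1=8, 9+2=11
a = 10: 10+-5=5, 10+-1=9, 10+2=12
Collecting distinct sums: A + B = {-11, -7, -4, 0, 1, 4, 5, 7, 8, 9, 11, 12}
|A + B| = 12

A + B = {-11, -7, -4, 0, 1, 4, 5, 7, 8, 9, 11, 12}


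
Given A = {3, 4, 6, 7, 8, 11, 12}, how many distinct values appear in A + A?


A + A = {a + a' : a, a' ∈ A}; |A| = 7.
General bounds: 2|A| - 1 ≤ |A + A| ≤ |A|(|A|+1)/2, i.e. 13 ≤ |A + A| ≤ 28.
Lower bound 2|A|-1 is attained iff A is an arithmetic progression.
Enumerate sums a + a' for a ≤ a' (symmetric, so this suffices):
a = 3: 3+3=6, 3+4=7, 3+6=9, 3+7=10, 3+8=11, 3+11=14, 3+12=15
a = 4: 4+4=8, 4+6=10, 4+7=11, 4+8=12, 4+11=15, 4+12=16
a = 6: 6+6=12, 6+7=13, 6+8=14, 6+11=17, 6+12=18
a = 7: 7+7=14, 7+8=15, 7+11=18, 7+12=19
a = 8: 8+8=16, 8+11=19, 8+12=20
a = 11: 11+11=22, 11+12=23
a = 12: 12+12=24
Distinct sums: {6, 7, 8, 9, 10, 11, 12, 13, 14, 15, 16, 17, 18, 19, 20, 22, 23, 24}
|A + A| = 18

|A + A| = 18


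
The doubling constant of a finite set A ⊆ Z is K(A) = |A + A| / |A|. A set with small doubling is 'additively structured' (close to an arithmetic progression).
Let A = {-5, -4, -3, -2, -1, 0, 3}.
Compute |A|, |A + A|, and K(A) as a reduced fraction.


|A| = 7.
Compute A + A by enumerating all 49 pairs.
A + A = {-10, -9, -8, -7, -6, -5, -4, -3, -2, -1, 0, 1, 2, 3, 6}, so |A + A| = 15.
K = |A + A| / |A| = 15/7 (already in lowest terms) ≈ 2.1429.
Reference: AP of size 7 gives K = 13/7 ≈ 1.8571; a fully generic set of size 7 gives K ≈ 4.0000.

|A| = 7, |A + A| = 15, K = 15/7.


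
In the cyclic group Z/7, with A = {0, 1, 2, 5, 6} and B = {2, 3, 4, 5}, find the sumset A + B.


Work in Z/7Z: reduce every sum a + b modulo 7.
Enumerate all 20 pairs:
a = 0: 0+2=2, 0+3=3, 0+4=4, 0+5=5
a = 1: 1+2=3, 1+3=4, 1+4=5, 1+5=6
a = 2: 2+2=4, 2+3=5, 2+4=6, 2+5=0
a = 5: 5+2=0, 5+3=1, 5+4=2, 5+5=3
a = 6: 6+2=1, 6+3=2, 6+4=3, 6+5=4
Distinct residues collected: {0, 1, 2, 3, 4, 5, 6}
|A + B| = 7 (out of 7 total residues).

A + B = {0, 1, 2, 3, 4, 5, 6}


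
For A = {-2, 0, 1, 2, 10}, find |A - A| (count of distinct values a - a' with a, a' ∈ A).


A - A = {a - a' : a, a' ∈ A}; |A| = 5.
Bounds: 2|A|-1 ≤ |A - A| ≤ |A|² - |A| + 1, i.e. 9 ≤ |A - A| ≤ 21.
Note: 0 ∈ A - A always (from a - a). The set is symmetric: if d ∈ A - A then -d ∈ A - A.
Enumerate nonzero differences d = a - a' with a > a' (then include -d):
Positive differences: {1, 2, 3, 4, 8, 9, 10, 12}
Full difference set: {0} ∪ (positive diffs) ∪ (negative diffs).
|A - A| = 1 + 2·8 = 17 (matches direct enumeration: 17).

|A - A| = 17


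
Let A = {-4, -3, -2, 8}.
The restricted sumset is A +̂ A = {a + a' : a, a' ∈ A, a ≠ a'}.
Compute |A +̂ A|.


Restricted sumset: A +̂ A = {a + a' : a ∈ A, a' ∈ A, a ≠ a'}.
Equivalently, take A + A and drop any sum 2a that is achievable ONLY as a + a for a ∈ A (i.e. sums representable only with equal summands).
Enumerate pairs (a, a') with a < a' (symmetric, so each unordered pair gives one sum; this covers all a ≠ a'):
  -4 + -3 = -7
  -4 + -2 = -6
  -4 + 8 = 4
  -3 + -2 = -5
  -3 + 8 = 5
  -2 + 8 = 6
Collected distinct sums: {-7, -6, -5, 4, 5, 6}
|A +̂ A| = 6
(Reference bound: |A +̂ A| ≥ 2|A| - 3 for |A| ≥ 2, with |A| = 4 giving ≥ 5.)

|A +̂ A| = 6


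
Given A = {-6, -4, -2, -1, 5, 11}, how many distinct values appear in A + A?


A + A = {a + a' : a, a' ∈ A}; |A| = 6.
General bounds: 2|A| - 1 ≤ |A + A| ≤ |A|(|A|+1)/2, i.e. 11 ≤ |A + A| ≤ 21.
Lower bound 2|A|-1 is attained iff A is an arithmetic progression.
Enumerate sums a + a' for a ≤ a' (symmetric, so this suffices):
a = -6: -6+-6=-12, -6+-4=-10, -6+-2=-8, -6+-1=-7, -6+5=-1, -6+11=5
a = -4: -4+-4=-8, -4+-2=-6, -4+-1=-5, -4+5=1, -4+11=7
a = -2: -2+-2=-4, -2+-1=-3, -2+5=3, -2+11=9
a = -1: -1+-1=-2, -1+5=4, -1+11=10
a = 5: 5+5=10, 5+11=16
a = 11: 11+11=22
Distinct sums: {-12, -10, -8, -7, -6, -5, -4, -3, -2, -1, 1, 3, 4, 5, 7, 9, 10, 16, 22}
|A + A| = 19

|A + A| = 19


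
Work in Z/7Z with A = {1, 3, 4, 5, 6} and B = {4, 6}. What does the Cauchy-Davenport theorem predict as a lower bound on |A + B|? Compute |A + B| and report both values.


Cauchy-Davenport: |A + B| ≥ min(p, |A| + |B| - 1) for A, B nonempty in Z/pZ.
|A| = 5, |B| = 2, p = 7.
CD lower bound = min(7, 5 + 2 - 1) = min(7, 6) = 6.
Compute A + B mod 7 directly:
a = 1: 1+4=5, 1+6=0
a = 3: 3+4=0, 3+6=2
a = 4: 4+4=1, 4+6=3
a = 5: 5+4=2, 5+6=4
a = 6: 6+4=3, 6+6=5
A + B = {0, 1, 2, 3, 4, 5}, so |A + B| = 6.
Verify: 6 ≥ 6? Yes ✓.

CD lower bound = 6, actual |A + B| = 6.


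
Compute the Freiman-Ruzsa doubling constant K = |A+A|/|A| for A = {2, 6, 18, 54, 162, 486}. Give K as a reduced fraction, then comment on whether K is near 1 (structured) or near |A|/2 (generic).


|A| = 6.
Compute A + A by enumerating all 36 pairs.
A + A = {4, 8, 12, 20, 24, 36, 56, 60, 72, 108, 164, 168, 180, 216, 324, 488, 492, 504, 540, 648, 972}, so |A + A| = 21.
K = |A + A| / |A| = 21/6 = 7/2 ≈ 3.5000.
Reference: AP of size 6 gives K = 11/6 ≈ 1.8333; a fully generic set of size 6 gives K ≈ 3.5000.

|A| = 6, |A + A| = 21, K = 21/6 = 7/2.


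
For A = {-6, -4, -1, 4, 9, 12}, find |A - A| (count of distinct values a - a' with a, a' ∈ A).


A - A = {a - a' : a, a' ∈ A}; |A| = 6.
Bounds: 2|A|-1 ≤ |A - A| ≤ |A|² - |A| + 1, i.e. 11 ≤ |A - A| ≤ 31.
Note: 0 ∈ A - A always (from a - a). The set is symmetric: if d ∈ A - A then -d ∈ A - A.
Enumerate nonzero differences d = a - a' with a > a' (then include -d):
Positive differences: {2, 3, 5, 8, 10, 13, 15, 16, 18}
Full difference set: {0} ∪ (positive diffs) ∪ (negative diffs).
|A - A| = 1 + 2·9 = 19 (matches direct enumeration: 19).

|A - A| = 19


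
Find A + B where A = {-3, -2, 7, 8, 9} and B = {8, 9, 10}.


A + B = {a + b : a ∈ A, b ∈ B}.
Enumerate all |A|·|B| = 5·3 = 15 pairs (a, b) and collect distinct sums.
a = -3: -3+8=5, -3+9=6, -3+10=7
a = -2: -2+8=6, -2+9=7, -2+10=8
a = 7: 7+8=15, 7+9=16, 7+10=17
a = 8: 8+8=16, 8+9=17, 8+10=18
a = 9: 9+8=17, 9+9=18, 9+10=19
Collecting distinct sums: A + B = {5, 6, 7, 8, 15, 16, 17, 18, 19}
|A + B| = 9

A + B = {5, 6, 7, 8, 15, 16, 17, 18, 19}


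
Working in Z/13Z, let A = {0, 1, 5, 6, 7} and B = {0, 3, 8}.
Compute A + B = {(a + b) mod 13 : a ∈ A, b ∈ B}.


Work in Z/13Z: reduce every sum a + b modulo 13.
Enumerate all 15 pairs:
a = 0: 0+0=0, 0+3=3, 0+8=8
a = 1: 1+0=1, 1+3=4, 1+8=9
a = 5: 5+0=5, 5+3=8, 5+8=0
a = 6: 6+0=6, 6+3=9, 6+8=1
a = 7: 7+0=7, 7+3=10, 7+8=2
Distinct residues collected: {0, 1, 2, 3, 4, 5, 6, 7, 8, 9, 10}
|A + B| = 11 (out of 13 total residues).

A + B = {0, 1, 2, 3, 4, 5, 6, 7, 8, 9, 10}


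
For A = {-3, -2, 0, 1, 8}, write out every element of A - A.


A - A = {a - a' : a, a' ∈ A}.
Compute a - a' for each ordered pair (a, a'):
a = -3: -3--3=0, -3--2=-1, -3-0=-3, -3-1=-4, -3-8=-11
a = -2: -2--3=1, -2--2=0, -2-0=-2, -2-1=-3, -2-8=-10
a = 0: 0--3=3, 0--2=2, 0-0=0, 0-1=-1, 0-8=-8
a = 1: 1--3=4, 1--2=3, 1-0=1, 1-1=0, 1-8=-7
a = 8: 8--3=11, 8--2=10, 8-0=8, 8-1=7, 8-8=0
Collecting distinct values (and noting 0 appears from a-a):
A - A = {-11, -10, -8, -7, -4, -3, -2, -1, 0, 1, 2, 3, 4, 7, 8, 10, 11}
|A - A| = 17

A - A = {-11, -10, -8, -7, -4, -3, -2, -1, 0, 1, 2, 3, 4, 7, 8, 10, 11}


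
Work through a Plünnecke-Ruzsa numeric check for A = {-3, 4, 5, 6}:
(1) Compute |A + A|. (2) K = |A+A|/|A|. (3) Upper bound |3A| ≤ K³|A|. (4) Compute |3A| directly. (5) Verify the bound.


|A| = 4.
Step 1: Compute A + A by enumerating all 16 pairs.
A + A = {-6, 1, 2, 3, 8, 9, 10, 11, 12}, so |A + A| = 9.
Step 2: Doubling constant K = |A + A|/|A| = 9/4 = 9/4 ≈ 2.2500.
Step 3: Plünnecke-Ruzsa gives |3A| ≤ K³·|A| = (2.2500)³ · 4 ≈ 45.5625.
Step 4: Compute 3A = A + A + A directly by enumerating all triples (a,b,c) ∈ A³; |3A| = 16.
Step 5: Check 16 ≤ 45.5625? Yes ✓.

K = 9/4, Plünnecke-Ruzsa bound K³|A| ≈ 45.5625, |3A| = 16, inequality holds.


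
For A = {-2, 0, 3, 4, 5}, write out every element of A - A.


A - A = {a - a' : a, a' ∈ A}.
Compute a - a' for each ordered pair (a, a'):
a = -2: -2--2=0, -2-0=-2, -2-3=-5, -2-4=-6, -2-5=-7
a = 0: 0--2=2, 0-0=0, 0-3=-3, 0-4=-4, 0-5=-5
a = 3: 3--2=5, 3-0=3, 3-3=0, 3-4=-1, 3-5=-2
a = 4: 4--2=6, 4-0=4, 4-3=1, 4-4=0, 4-5=-1
a = 5: 5--2=7, 5-0=5, 5-3=2, 5-4=1, 5-5=0
Collecting distinct values (and noting 0 appears from a-a):
A - A = {-7, -6, -5, -4, -3, -2, -1, 0, 1, 2, 3, 4, 5, 6, 7}
|A - A| = 15

A - A = {-7, -6, -5, -4, -3, -2, -1, 0, 1, 2, 3, 4, 5, 6, 7}


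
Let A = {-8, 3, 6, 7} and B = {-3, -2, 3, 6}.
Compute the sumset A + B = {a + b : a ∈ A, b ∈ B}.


A + B = {a + b : a ∈ A, b ∈ B}.
Enumerate all |A|·|B| = 4·4 = 16 pairs (a, b) and collect distinct sums.
a = -8: -8+-3=-11, -8+-2=-10, -8+3=-5, -8+6=-2
a = 3: 3+-3=0, 3+-2=1, 3+3=6, 3+6=9
a = 6: 6+-3=3, 6+-2=4, 6+3=9, 6+6=12
a = 7: 7+-3=4, 7+-2=5, 7+3=10, 7+6=13
Collecting distinct sums: A + B = {-11, -10, -5, -2, 0, 1, 3, 4, 5, 6, 9, 10, 12, 13}
|A + B| = 14

A + B = {-11, -10, -5, -2, 0, 1, 3, 4, 5, 6, 9, 10, 12, 13}


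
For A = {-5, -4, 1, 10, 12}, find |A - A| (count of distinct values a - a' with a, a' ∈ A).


A - A = {a - a' : a, a' ∈ A}; |A| = 5.
Bounds: 2|A|-1 ≤ |A - A| ≤ |A|² - |A| + 1, i.e. 9 ≤ |A - A| ≤ 21.
Note: 0 ∈ A - A always (from a - a). The set is symmetric: if d ∈ A - A then -d ∈ A - A.
Enumerate nonzero differences d = a - a' with a > a' (then include -d):
Positive differences: {1, 2, 5, 6, 9, 11, 14, 15, 16, 17}
Full difference set: {0} ∪ (positive diffs) ∪ (negative diffs).
|A - A| = 1 + 2·10 = 21 (matches direct enumeration: 21).

|A - A| = 21


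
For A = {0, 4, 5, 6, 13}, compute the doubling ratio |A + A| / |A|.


|A| = 5.
Compute A + A by enumerating all 25 pairs.
A + A = {0, 4, 5, 6, 8, 9, 10, 11, 12, 13, 17, 18, 19, 26}, so |A + A| = 14.
K = |A + A| / |A| = 14/5 (already in lowest terms) ≈ 2.8000.
Reference: AP of size 5 gives K = 9/5 ≈ 1.8000; a fully generic set of size 5 gives K ≈ 3.0000.

|A| = 5, |A + A| = 14, K = 14/5.
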